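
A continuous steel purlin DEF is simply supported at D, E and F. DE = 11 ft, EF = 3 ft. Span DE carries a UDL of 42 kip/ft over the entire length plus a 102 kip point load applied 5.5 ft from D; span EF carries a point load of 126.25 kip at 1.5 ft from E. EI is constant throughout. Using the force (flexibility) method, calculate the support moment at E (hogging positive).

Take M_E as the redundant. Released structure: two simple spans DE and EF with a hinge at E.
Rotations at E on the released spans (each span's end-slope, ×1/EI):
  span DE: UDL 42: wL³/(24EI) = 2329/EI
  span DE: point load 102 at a = 5.5: Pab(L + a)/(6LEI) = 771.4/EI
  span EF: point load 126.25 at a = 1.5: Pab(L + b)/(6LEI) = 71.02/EI
  relative rotation θ_0 = (3101 + 71.02)/EI = 3172/EI
A unit hogging moment at E produces rotation L₁/(3EI) + L₂/(3EI) = 4.667/EI.
Compatibility: M_E·(L₁+L₂)/(3EI) = θ_0, giving M_E = 679.6 kip·ft (hogging).

M_E = 679.6 kip·ft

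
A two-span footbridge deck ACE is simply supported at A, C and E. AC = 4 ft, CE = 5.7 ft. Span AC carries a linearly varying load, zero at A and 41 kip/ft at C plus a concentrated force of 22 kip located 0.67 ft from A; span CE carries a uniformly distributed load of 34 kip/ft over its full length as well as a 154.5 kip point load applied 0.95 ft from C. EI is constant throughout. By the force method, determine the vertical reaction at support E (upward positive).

Take M_C as the redundant. Released structure: two simple spans AC and CE with a hinge at C.
Rotations at C on the released spans (each span's end-slope, ×1/EI):
  span AC: triangular load, peak 41: w₀L³/(45EI) = 58.31/EI
  span AC: point load 22 at a = 0.67: Pab(L + a)/(6LEI) = 9.551/EI
  span CE: UDL 34: wL³/(24EI) = 262.4/EI
  span CE: point load 154.5 at a = 0.95: Pab(L + b)/(6LEI) = 213/EI
  relative rotation θ_0 = (67.86 + 475.4)/EI = 543.2/EI
A unit hogging moment at C produces rotation L₁/(3EI) + L₂/(3EI) = 3.233/EI.
Compatibility: M_C·(L₁+L₂)/(3EI) = θ_0, giving M_C = 168 kip·ft (hogging).
Span CE, ΣM about E: R_C^{CE}·5.7 = 1286 + 168, so R_C^{CE} = 255.1 kip and R_E = 348.3 − 255.1 = 93.17 kip.

R_E = 93.17 kip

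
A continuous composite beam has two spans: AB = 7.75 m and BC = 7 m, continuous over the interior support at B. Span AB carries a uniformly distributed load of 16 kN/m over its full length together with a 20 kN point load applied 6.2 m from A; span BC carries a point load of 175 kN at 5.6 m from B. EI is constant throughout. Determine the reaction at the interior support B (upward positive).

Insert a hinge at B; M_B is the redundant, and each span becomes simply supported.
Discontinuity in slope at B on the released structure — sum the simple-span end rotations:
  span AB: UDL 16: wL³/(24EI) = 310.3/EI
  span AB: point load 20 at a = 6.2: Pab(L + a)/(6LEI) = 57.66/EI
  span BC: point load 175 at a = 5.6: Pab(L + b)/(6LEI) = 274.4/EI
  relative rotation θ_0 = (368 + 274.4)/EI = 642.4/EI
A unit hogging moment at B produces rotation L₁/(3EI) + L₂/(3EI) = 4.917/EI.
Slope continuity at B: θ_0 = M_B·4.917/EI, so M_B = 642.4/4.917 = 130.7 kN·m (hogging).
Span AB, ΣM about A with M_B applied at B: R_B^{AB}·7.75 = 604.5 + 130.7, so R_B^{AB} = 94.86 kN and R_A = 144 − 94.86 = 49.14 kN.
Span BC, ΣM about C: R_B^{BC}·7 = 245 + 130.7, so R_B^{BC} = 53.66 kN and R_C = 175 − 53.66 = 121.3 kN.
R_B = 94.86 + 53.66 = 148.5 kN.

R_B = 148.5 kN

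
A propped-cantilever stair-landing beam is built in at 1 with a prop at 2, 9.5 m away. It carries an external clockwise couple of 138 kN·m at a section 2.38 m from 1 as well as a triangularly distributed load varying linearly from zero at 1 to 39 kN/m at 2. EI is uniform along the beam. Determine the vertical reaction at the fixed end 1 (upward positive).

R_1 = 73.81 kN

Remove the prop at 2; the released (primary) structure is a cantilever built in at 1.
Primary-structure tip deflection at 2 by superposition:
  clockwise couple 138 at a = 2.38: M₀a(2L − a)/(2EI) = 2729/EI
  triangular load, peak 39 at the free end: 11w₀L⁴/(120EI) = 29119/EI
  δ_0 = 31848/EI
Tip deflection under a unit load at 2: L³/(3EI) = 285.8/EI.
The prop prevents deflection at 2: R_2 = δ_0/δ_{22} = 31848/285.8 = 111.4 kN.
Vertical equilibrium: R_1 = ΣP − R_2 = 185.2 − 111.4 = 73.81 kN.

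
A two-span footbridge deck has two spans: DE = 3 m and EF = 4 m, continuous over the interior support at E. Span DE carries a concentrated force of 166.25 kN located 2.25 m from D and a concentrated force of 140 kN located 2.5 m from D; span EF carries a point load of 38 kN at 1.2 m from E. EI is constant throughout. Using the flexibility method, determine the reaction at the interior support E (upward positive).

Take M_E as the redundant. Released structure: two simple spans DE and EF with a hinge at E.
Rotations at E on the released spans (each span's end-slope, ×1/EI):
  span DE: point load 166.25 at a = 2.25: Pab(L + a)/(6LEI) = 81.83/EI
  span DE: point load 140 at a = 2.5: Pab(L + a)/(6LEI) = 53.47/EI
  span EF: point load 38 at a = 1.2: Pab(L + b)/(6LEI) = 36.18/EI
  relative rotation θ_0 = (135.3 + 36.18)/EI = 171.5/EI
A unit hogging moment at E produces rotation L₁/(3EI) + L₂/(3EI) = 2.333/EI.
Slope continuity at E: θ_0 = M_E·2.333/EI, so M_E = 171.5/2.333 = 73.49 kN·m (hogging).
Span DE, ΣM about D with M_E applied at E: R_E^{DE}·3 = 724.1 + 73.49, so R_E^{DE} = 265.9 kN and R_D = 306.2 − 265.9 = 40.4 kN.
Span EF, ΣM about F: R_E^{EF}·4 = 106.4 + 73.49, so R_E^{EF} = 44.97 kN and R_F = 38 − 44.97 = -6.972 kN.
R_E = 265.9 + 44.97 = 310.8 kN.

R_E = 310.8 kN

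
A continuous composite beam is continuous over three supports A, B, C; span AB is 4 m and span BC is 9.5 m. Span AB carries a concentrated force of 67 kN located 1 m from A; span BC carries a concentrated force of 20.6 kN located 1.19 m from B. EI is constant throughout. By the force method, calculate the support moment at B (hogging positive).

M_B = 23.45 kN·m

Take M_B as the redundant. Released structure: two simple spans AB and BC with a hinge at B.
End slopes at the hinge B, treating each span as simply supported:
  span AB: point load 67 at a = 1: Pab(L + a)/(6LEI) = 41.88/EI
  span BC: point load 20.6 at a = 1.19: Pab(L + b)/(6LEI) = 63.65/EI
  relative rotation θ_0 = (41.88 + 63.65)/EI = 105.5/EI
A unit hogging moment at B produces rotation L₁/(3EI) + L₂/(3EI) = 4.5/EI.
Slope continuity at B: θ_0 = M_B·4.5/EI, so M_B = 105.5/4.5 = 23.45 kN·m (hogging).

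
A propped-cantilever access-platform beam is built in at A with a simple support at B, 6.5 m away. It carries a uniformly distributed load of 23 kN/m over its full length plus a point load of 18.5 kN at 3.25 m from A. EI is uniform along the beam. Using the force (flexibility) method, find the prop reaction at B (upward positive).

R_B = 61.84 kN

Remove the prop at B; the released (primary) structure is a cantilever built in at A.
Free-end deflection of the primary structure under the applied loading (downward +):
  UDL 23: wL⁴/(8EI) = 5132/EI
  point load 18.5 at a = 3.25: Pa²(3L − a)/(6EI) = 529.2/EI
  δ_0 = 5661/EI
Tip deflection under a unit load at B: L³/(3EI) = 91.54/EI.
Compatibility at B: δ_0 − R_B·δ_{BB} = 0, so R_B = 5661/91.54 = 61.84 kN.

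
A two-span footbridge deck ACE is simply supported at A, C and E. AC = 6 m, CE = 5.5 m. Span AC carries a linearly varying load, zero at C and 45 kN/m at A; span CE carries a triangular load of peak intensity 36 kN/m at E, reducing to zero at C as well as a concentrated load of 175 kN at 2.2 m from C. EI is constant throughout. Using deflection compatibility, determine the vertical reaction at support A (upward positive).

Insert a hinge at C; M_C is the redundant, and each span becomes simply supported.
End slopes at the hinge C, treating each span as simply supported:
  span AC: triangular load, peak 45: 7w₀L³/(360EI) = 189/EI
  span CE: triangular load, peak 36: 7w₀L³/(360EI) = 116.5/EI
  span CE: point load 175 at a = 2.2: Pab(L + b)/(6LEI) = 338.8/EI
  relative rotation θ_0 = (189 + 455.3)/EI = 644.3/EI
A unit hogging moment at C produces rotation L₁/(3EI) + L₂/(3EI) = 3.833/EI.
Compatibility: M_C·(L₁+L₂)/(3EI) = θ_0, giving M_C = 168.1 kN·m (hogging).
Span AC, ΣM about A with M_C applied at C: R_C^{AC}·6 = 270 + 168.1, so R_C^{AC} = 73.01 kN and R_A = 135 − 73.01 = 61.99 kN.

R_A = 61.99 kN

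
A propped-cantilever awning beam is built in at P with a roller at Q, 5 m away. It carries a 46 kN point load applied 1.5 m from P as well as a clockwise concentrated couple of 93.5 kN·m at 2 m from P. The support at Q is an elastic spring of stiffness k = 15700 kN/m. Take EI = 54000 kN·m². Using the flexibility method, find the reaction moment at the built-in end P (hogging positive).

M_P = 53.77 kN·m

Remove the prop at Q; the released (primary) structure is a cantilever built in at P.
Deflection at Q on the released cantilever, summing each load's contribution:
  point load 46 at a = 1.5: Pa²(3L − a)/(6EI) = 232.9/EI
  clockwise couple 93.5 at a = 2: M₀a(2L − a)/(2EI) = 748/EI
  δ_0 = 980.9/EI
Flexibility coefficient — unit upward force at Q: δ_{QQ} = L³/(3EI) = 41.67/EI.
With EI = 54000 kN·m²: δ_0 = 0.018164 m and δ_{QQ} = 0.000772 m/kN.
Compatibility — the spring shortens by R_Q/k under the reaction it provides: δ_0 − R_Q·δ_{QQ} = R_Q/k. With 1/k = 0.000064 m/kN, R_Q = δ_0 / (δ_{QQ} + 1/k) = 0.018164 / (0.000772 + 0.000064) = 21.75 kN.
Moment equilibrium about P: M_P = Σ(load moments about P) − R_Q·L = 162.5 − 21.75×5 = 53.77 kN·m.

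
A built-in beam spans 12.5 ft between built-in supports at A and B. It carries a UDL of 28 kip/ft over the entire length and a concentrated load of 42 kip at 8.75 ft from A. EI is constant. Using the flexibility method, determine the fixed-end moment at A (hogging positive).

M_A = 397.7 kip·ft

Release both end moments; the primary structure is a simply-supported span AB with redundants M_A and M_B.
End rotations of the released simple span under the applied load (×1/EI):
  at A: UDL 28: wL³/(24EI) = 2279/EI
  at B: UDL 28: wL³/(24EI) = 2279/EI
  at A: point load 42 at a = 8.75: Pab(L + b)/(6LEI) = 298.6/EI
  at B: point load 42 at a = 8.75: Pab(L + a)/(6LEI) = 390.5/EI
  θ_A0 = 2577/EI,  θ_B0 = 2669/EI
Flexibility coefficients: a unit moment at one end gives L/(3EI) there and L/(6EI) at the far end, so f₁₁ = f₂₂ = 4.167/EI and f₁₂ = f₂₁ = 2.083/EI.
Compatibility — zero rotation at each built-in end:
  4.167 M_A + 2.083 M_B = 2577
  2.083 M_A + 4.167 M_B = 2669
Solving the pair gives M_A = 397.7 kip·ft and M_B = 441.8 kip·ft (hogging).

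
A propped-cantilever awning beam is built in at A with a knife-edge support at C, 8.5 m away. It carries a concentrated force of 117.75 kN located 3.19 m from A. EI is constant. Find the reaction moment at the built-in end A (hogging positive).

Release the roller at C. Primary structure: cantilever fixed at A.
Deflection at C on the released cantilever, summing each load's contribution:
  point load 117.75 at a = 3.19: Pa²(3L − a)/(6EI) = 4455/EI
Flexibility coefficient — unit upward force at C: δ_{CC} = L³/(3EI) = 204.7/EI.
Compatibility at C: δ_0 − R_C·δ_{CC} = 0, so R_C = 4455/204.7 = 21.76 kN.
Moment equilibrium about A: M_A = Σ(load moments about A) − R_C·L = 375.6 − 21.76×8.5 = 190.6 kN·m.

M_A = 190.6 kN·m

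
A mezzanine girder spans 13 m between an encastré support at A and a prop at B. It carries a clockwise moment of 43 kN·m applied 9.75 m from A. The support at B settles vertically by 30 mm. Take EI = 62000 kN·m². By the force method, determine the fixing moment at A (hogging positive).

M_A = 15.55 kN·m

Remove the prop at B; the released (primary) structure is a cantilever built in at A.
Downward deflection at the released point B due to the loads:
  clockwise couple 43 at a = 9.75: M₀a(2L − a)/(2EI) = 3406/EI
Flexibility coefficient — unit upward force at B: δ_{BB} = L³/(3EI) = 732.3/EI.
With EI = 62000 kN·m²: δ_0 = 0.054942 m and δ_{BB} = 0.011812 m/kN.
Compatibility — the beam at B must follow the support down by 0.03 m: δ_0 − R_B·δ_{BB} = 0.03, so R_B = (0.054942 − 0.03)/0.011812 = 2.112 kN.
Moment equilibrium about A: M_A = Σ(load moments about A) − R_B·L = 43 − 2.112×13 = 15.55 kN·m.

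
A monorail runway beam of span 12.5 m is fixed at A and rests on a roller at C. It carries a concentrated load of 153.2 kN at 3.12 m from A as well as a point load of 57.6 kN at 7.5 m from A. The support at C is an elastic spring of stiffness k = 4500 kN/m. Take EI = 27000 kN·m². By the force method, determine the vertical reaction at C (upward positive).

Choose R_C as the redundant. The primary structure is the cantilever fixed at A.
Free-end deflection of the primary structure under the applied loading (downward +):
  point load 153.2 at a = 3.12: Pa²(3L − a)/(6EI) = 8545/EI
  point load 57.6 at a = 7.5: Pa²(3L − a)/(6EI) = 16200/EI
  δ_0 = 24745/EI
Flexibility coefficient — unit upward force at C: δ_{CC} = L³/(3EI) = 651/EI.
With EI = 27000 kN·m²: δ_0 = 0.91649 m and δ_{CC} = 0.024113 m/kN.
Compatibility — the spring shortens by R_C/k under the reaction it provides: δ_0 − R_C·δ_{CC} = R_C/k. With 1/k = 0.000222 m/kN, R_C = δ_0 / (δ_{CC} + 1/k) = 0.91649 / (0.024113 + 0.000222) = 37.66 kN.

R_C = 37.66 kN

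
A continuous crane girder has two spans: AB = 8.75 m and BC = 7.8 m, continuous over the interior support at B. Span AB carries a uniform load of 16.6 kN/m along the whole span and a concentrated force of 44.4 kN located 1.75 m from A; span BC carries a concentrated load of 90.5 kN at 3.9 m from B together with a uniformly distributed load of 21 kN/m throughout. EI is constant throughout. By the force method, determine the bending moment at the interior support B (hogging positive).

Take M_B as the redundant. Released structure: two simple spans AB and BC with a hinge at B.
Discontinuity in slope at B on the released structure — sum the simple-span end rotations:
  span AB: UDL 16.6: wL³/(24EI) = 463.4/EI
  span AB: point load 44.4 at a = 1.75: Pab(L + a)/(6LEI) = 108.8/EI
  span BC: point load 90.5 at a = 3.9: Pab(L + b)/(6LEI) = 344.1/EI
  span BC: UDL 21: wL³/(24EI) = 415.2/EI
  relative rotation θ_0 = (572.1 + 759.4)/EI = 1332/EI
A unit hogging moment at B produces rotation L₁/(3EI) + L₂/(3EI) = 5.517/EI.
Compatibility: M_B·(L₁+L₂)/(3EI) = θ_0, giving M_B = 241.4 kN·m (hogging).

M_B = 241.4 kN·m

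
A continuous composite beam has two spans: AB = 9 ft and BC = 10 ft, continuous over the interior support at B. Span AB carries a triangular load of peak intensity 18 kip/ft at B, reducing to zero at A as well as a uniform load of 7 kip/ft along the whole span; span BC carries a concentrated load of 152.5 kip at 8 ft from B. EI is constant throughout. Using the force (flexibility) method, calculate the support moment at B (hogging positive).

M_B = 156.7 kip·ft

Release continuity at B by inserting a hinge; the redundant is the internal moment M_B. The primary structure is two simply-supported spans AB and BC.
Rotations at B on the released spans (each span's end-slope, ×1/EI):
  span AB: triangular load, peak 18: w₀L³/(45EI) = 291.6/EI
  span AB: UDL 7: wL³/(24EI) = 212.6/EI
  span BC: point load 152.5 at a = 8: Pab(L + b)/(6LEI) = 488/EI
  relative rotation θ_0 = (504.2 + 488)/EI = 992.2/EI
A unit hogging moment at B produces rotation L₁/(3EI) + L₂/(3EI) = 6.333/EI.
Compatibility: M_B·(L₁+L₂)/(3EI) = θ_0, giving M_B = 156.7 kip·ft (hogging).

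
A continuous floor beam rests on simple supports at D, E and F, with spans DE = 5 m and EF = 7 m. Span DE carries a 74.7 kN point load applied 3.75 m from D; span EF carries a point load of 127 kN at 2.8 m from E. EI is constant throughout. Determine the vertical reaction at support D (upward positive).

R_D = -6.345 kN

Release continuity at E by inserting a hinge; the redundant is the internal moment M_E. The primary structure is two simply-supported spans DE and EF.
End slopes at the hinge E, treating each span as simply supported:
  span DE: point load 74.7 at a = 3.75: Pab(L + a)/(6LEI) = 102.1/EI
  span EF: point load 127 at a = 2.8: Pab(L + b)/(6LEI) = 398.3/EI
  relative rotation θ_0 = (102.1 + 398.3)/EI = 500.4/EI
A unit hogging moment at E produces rotation L₁/(3EI) + L₂/(3EI) = 4/EI.
Slope continuity at E: θ_0 = M_E·4/EI, so M_E = 500.4/4 = 125.1 kN·m (hogging).
Span DE, ΣM about D with M_E applied at E: R_E^{DE}·5 = 280.1 + 125.1, so R_E^{DE} = 81.05 kN and R_D = 74.7 − 81.05 = -6.345 kN.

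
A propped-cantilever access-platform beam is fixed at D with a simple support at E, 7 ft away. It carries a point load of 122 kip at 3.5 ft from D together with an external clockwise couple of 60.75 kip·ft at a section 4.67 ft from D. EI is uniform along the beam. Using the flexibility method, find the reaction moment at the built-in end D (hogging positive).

Take the reaction at E as the redundant and release it; the primary structure is a cantilever fixed at D.
Free-end deflection of the primary structure under the applied loading (downward +):
  point load 122 at a = 3.5: Pa²(3L − a)/(6EI) = 4359/EI
  clockwise couple 60.75 at a = 4.67: M₀a(2L − a)/(2EI) = 1323/EI
  δ_0 = 5682/EI
Flexibility coefficient — unit upward force at E: δ_{EE} = L³/(3EI) = 114.3/EI.
The prop prevents deflection at E: R_E = δ_0/δ_{EE} = 5682/114.3 = 49.7 kip.
Moment equilibrium about D: M_D = Σ(load moments about D) − R_E·L = 487.8 − 49.7×7 = 139.8 kip·ft.

M_D = 139.8 kip·ft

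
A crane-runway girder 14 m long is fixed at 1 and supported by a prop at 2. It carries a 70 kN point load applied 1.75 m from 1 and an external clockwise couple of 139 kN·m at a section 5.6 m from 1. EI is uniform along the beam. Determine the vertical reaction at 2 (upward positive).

R_2 = 11.1 kN

Take the reaction at 2 as the redundant and release it; the primary structure is a cantilever fixed at 1.
Free-end deflection of the primary structure under the applied loading (downward +):
  point load 70 at a = 1.75: Pa²(3L − a)/(6EI) = 1438/EI
  clockwise couple 139 at a = 5.6: M₀a(2L − a)/(2EI) = 8718/EI
  δ_0 = 10156/EI
Tip deflection under a unit load at 2: L³/(3EI) = 914.7/EI.
Compatibility at 2: δ_0 − R_2·δ_{22} = 0, so R_2 = 10156/914.7 = 11.1 kN.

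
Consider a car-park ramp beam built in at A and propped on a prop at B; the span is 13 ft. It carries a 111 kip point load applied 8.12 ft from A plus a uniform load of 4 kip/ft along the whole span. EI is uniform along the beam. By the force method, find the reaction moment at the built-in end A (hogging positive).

Remove the prop at B; the released (primary) structure is a cantilever built in at A.
Downward deflection at the released point B due to the loads:
  point load 111 at a = 8.12: Pa²(3L − a)/(6EI) = 37667/EI
  UDL 4: wL⁴/(8EI) = 14280/EI
  δ_0 = 51948/EI
Flexibility coefficient — unit upward force at B: δ_{BB} = L³/(3EI) = 732.3/EI.
Compatibility at B: δ_0 − R_B·δ_{BB} = 0, so R_B = 51948/732.3 = 70.93 kip.
Moment equilibrium about A: M_A = Σ(load moments about A) − R_B·L = 1239 − 70.93×13 = 317.2 kip·ft.

M_A = 317.2 kip·ft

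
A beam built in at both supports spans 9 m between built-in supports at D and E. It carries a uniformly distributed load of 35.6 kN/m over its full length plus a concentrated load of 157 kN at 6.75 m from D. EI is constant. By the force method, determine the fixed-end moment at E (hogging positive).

Release both end moments; the primary structure is a simply-supported span DE with redundants M_D and M_E.
Simple-span end rotations at D and E under the given loads:
  at D: UDL 35.6: wL³/(24EI) = 1081/EI
  at E: UDL 35.6: wL³/(24EI) = 1081/EI
  at D: point load 157 at a = 6.75: Pab(L + b)/(6LEI) = 496.8/EI
  at E: point load 157 at a = 6.75: Pab(L + a)/(6LEI) = 695.5/EI
  θ_D0 = 1578/EI,  θ_E0 = 1777/EI
Flexibility coefficients: a unit moment at one end gives L/(3EI) there and L/(6EI) at the far end, so f₁₁ = f₂₂ = 3/EI and f₁₂ = f₂₁ = 1.5/EI.
Compatibility — zero rotation at each built-in end:
  3 M_D + 1.5 M_E = 1578
  1.5 M_D + 3 M_E = 1777
Solving the pair gives M_D = 306.5 kN·m and M_E = 439 kN·m (hogging).

M_E = 439 kN·m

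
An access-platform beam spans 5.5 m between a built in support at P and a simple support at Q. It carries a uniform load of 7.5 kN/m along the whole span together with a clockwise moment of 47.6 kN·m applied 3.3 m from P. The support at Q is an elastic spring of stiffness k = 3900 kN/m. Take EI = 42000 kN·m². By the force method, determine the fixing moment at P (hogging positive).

Release the roller at Q. Primary structure: cantilever fixed at P.
Deflection at Q on the released cantilever, summing each load's contribution:
  UDL 7.5: wL⁴/(8EI) = 857.9/EI
  clockwise couple 47.6 at a = 3.3: M₀a(2L − a)/(2EI) = 604.8/EI
  δ_0 = 1463/EI
Tip deflection under a unit load at Q: L³/(3EI) = 55.46/EI.
With EI = 42000 kN·m²: δ_0 = 0.034825 m and δ_{QQ} = 0.00132 m/kN.
Compatibility — the spring shortens by R_Q/k under the reaction it provides: δ_0 − R_Q·δ_{QQ} = R_Q/k. With 1/k = 0.000256 m/kN, R_Q = δ_0 / (δ_{QQ} + 1/k) = 0.034825 / (0.00132 + 0.000256) = 22.08 kN.
Moment equilibrium about P: M_P = Σ(load moments about P) − R_Q·L = 161 − 22.08×5.5 = 39.57 kN·m.

M_P = 39.57 kN·m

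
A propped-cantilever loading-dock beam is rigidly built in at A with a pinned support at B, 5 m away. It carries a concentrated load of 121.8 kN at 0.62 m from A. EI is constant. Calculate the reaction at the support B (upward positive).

R_B = 2.693 kN

Take the reaction at B as the redundant and release it; the primary structure is a cantilever fixed at A.
Free-end deflection of the primary structure under the applied loading (downward +):
  point load 121.8 at a = 0.62: Pa²(3L − a)/(6EI) = 112.2/EI
Flexibility coefficient — unit upward force at B: δ_{BB} = L³/(3EI) = 41.67/EI.
Compatibility at B: δ_0 − R_B·δ_{BB} = 0, so R_B = 112.2/41.67 = 2.693 kN.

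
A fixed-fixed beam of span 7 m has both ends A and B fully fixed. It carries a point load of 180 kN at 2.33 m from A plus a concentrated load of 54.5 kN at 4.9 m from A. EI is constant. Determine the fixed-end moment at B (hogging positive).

Take the two fixed-end moments M_A, M_B as redundants; the released structure is the simple span AB.
Simple-span end rotations at A and B under the given loads:
  at A: point load 180 at a = 2.33: Pab(L + b)/(6LEI) = 544.2/EI
  at B: point load 180 at a = 2.33: Pab(L + a)/(6LEI) = 435.1/EI
  at A: point load 54.5 at a = 4.9: Pab(L + b)/(6LEI) = 121.5/EI
  at B: point load 54.5 at a = 4.9: Pab(L + a)/(6LEI) = 158.9/EI
  θ_A0 = 665.7/EI,  θ_B0 = 594/EI
Flexibility coefficients: a unit moment at one end gives L/(3EI) there and L/(6EI) at the far end, so f₁₁ = f₂₂ = 2.333/EI and f₁₂ = f₂₁ = 1.167/EI.
Compatibility — zero rotation at each built-in end:
  2.333 M_A + 1.167 M_B = 665.7
  1.167 M_A + 2.333 M_B = 594
Solving the pair gives M_A = 210.7 kN·m and M_B = 149.2 kN·m (hogging).

M_B = 149.2 kN·m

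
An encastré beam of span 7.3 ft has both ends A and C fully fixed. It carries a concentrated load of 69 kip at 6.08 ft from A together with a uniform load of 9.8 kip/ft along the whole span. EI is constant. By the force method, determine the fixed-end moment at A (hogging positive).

M_A = 55.24 kip·ft

Release both end moments; the primary structure is a simply-supported span AC with redundants M_A and M_C.
End rotations of the released simple span under the applied load (×1/EI):
  at A: point load 69 at a = 6.08: Pab(L + b)/(6LEI) = 99.56/EI
  at C: point load 69 at a = 6.08: Pab(L + a)/(6LEI) = 156.3/EI
  at A: UDL 9.8: wL³/(24EI) = 158.8/EI
  at C: UDL 9.8: wL³/(24EI) = 158.8/EI
  θ_A0 = 258.4/EI,  θ_C0 = 315.2/EI
Flexibility coefficients: a unit moment at one end gives L/(3EI) there and L/(6EI) at the far end, so f₁₁ = f₂₂ = 2.433/EI and f₁₂ = f₂₁ = 1.217/EI.
Compatibility — zero rotation at each built-in end:
  2.433 M_A + 1.217 M_C = 258.4
  1.217 M_A + 2.433 M_C = 315.2
Solving the pair gives M_A = 55.24 kip·ft and M_C = 101.9 kip·ft (hogging).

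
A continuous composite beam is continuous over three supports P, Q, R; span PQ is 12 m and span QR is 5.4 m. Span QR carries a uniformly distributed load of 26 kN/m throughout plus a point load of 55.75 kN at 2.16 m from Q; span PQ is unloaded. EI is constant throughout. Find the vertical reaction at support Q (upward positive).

R_Q = 116.4 kN

Release continuity at Q by inserting a hinge; the redundant is the internal moment M_Q. The primary structure is two simply-supported spans PQ and QR.
Rotations at Q on the released spans (each span's end-slope, ×1/EI):
  span QR: UDL 26: wL³/(24EI) = 170.6/EI
  span QR: point load 55.75 at a = 2.16: Pab(L + b)/(6LEI) = 104/EI
  relative rotation θ_0 = (0 + 274.6)/EI = 274.6/EI
A unit hogging moment at Q produces rotation L₁/(3EI) + L₂/(3EI) = 5.8/EI.
Slope continuity at Q: θ_0 = M_Q·5.8/EI, so M_Q = 274.6/5.8 = 47.35 kN·m (hogging).
Span PQ, ΣM about P with M_Q applied at Q: R_Q^{PQ}·12 = 0 + 47.35, so R_Q^{PQ} = 3.946 kN and R_P = 0 − 3.946 = -3.946 kN.
Span QR, ΣM about R: R_Q^{QR}·5.4 = 559.7 + 47.35, so R_Q^{QR} = 112.4 kN and R_R = 196.2 − 112.4 = 83.73 kN.
R_Q = 3.946 + 112.4 = 116.4 kN.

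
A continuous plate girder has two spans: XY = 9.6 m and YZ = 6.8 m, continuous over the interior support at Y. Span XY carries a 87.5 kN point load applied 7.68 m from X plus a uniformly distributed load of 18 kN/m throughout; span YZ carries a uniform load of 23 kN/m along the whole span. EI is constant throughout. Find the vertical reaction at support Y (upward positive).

Insert a hinge at Y; M_Y is the redundant, and each span becomes simply supported.
Discontinuity in slope at Y on the released structure — sum the simple-span end rotations:
  span XY: point load 87.5 at a = 7.68: Pab(L + a)/(6LEI) = 387.1/EI
  span XY: UDL 18: wL³/(24EI) = 663.6/EI
  span YZ: UDL 23: wL³/(24EI) = 301.3/EI
  relative rotation θ_0 = (1051 + 301.3)/EI = 1352/EI
A unit hogging moment at Y produces rotation L₁/(3EI) + L₂/(3EI) = 5.467/EI.
Compatibility: M_Y·(L₁+L₂)/(3EI) = θ_0, giving M_Y = 247.3 kN·m (hogging).
Span XY, ΣM about X with M_Y applied at Y: R_Y^{XY}·9.6 = 1501 + 247.3, so R_Y^{XY} = 182.2 kN and R_X = 260.3 − 182.2 = 78.14 kN.
Span YZ, ΣM about Z: R_Y^{YZ}·6.8 = 531.8 + 247.3, so R_Y^{YZ} = 114.6 kN and R_Z = 156.4 − 114.6 = 41.83 kN.
R_Y = 182.2 + 114.6 = 296.7 kN.

R_Y = 296.7 kN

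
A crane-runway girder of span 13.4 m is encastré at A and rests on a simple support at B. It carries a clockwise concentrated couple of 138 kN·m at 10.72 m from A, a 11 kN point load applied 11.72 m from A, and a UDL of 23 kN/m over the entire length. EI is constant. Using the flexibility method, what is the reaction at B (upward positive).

R_B = 139.3 kN

Choose R_B as the redundant. The primary structure is the cantilever fixed at A.
Free-end deflection of the primary structure under the applied loading (downward +):
  clockwise couple 138 at a = 10.72: M₀a(2L − a)/(2EI) = 11894/EI
  point load 11 at a = 11.72: Pa²(3L − a)/(6EI) = 7172/EI
  UDL 23: wL⁴/(8EI) = 92695/EI
  δ_0 = 111761/EI
Flexibility coefficient — unit upward force at B: δ_{BB} = L³/(3EI) = 802/EI.
Compatibility at B: δ_0 − R_B·δ_{BB} = 0, so R_B = 111761/802 = 139.3 kN.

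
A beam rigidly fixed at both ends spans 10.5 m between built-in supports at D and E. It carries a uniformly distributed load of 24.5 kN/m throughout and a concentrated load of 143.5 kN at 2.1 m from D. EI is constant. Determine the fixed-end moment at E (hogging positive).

M_E = 273.3 kN·m

Release both end moments; the primary structure is a simply-supported span DE with redundants M_D and M_E.
On the primary (simply-supported) span, the end slopes from the loading are:
  at D: UDL 24.5: wL³/(24EI) = 1182/EI
  at E: UDL 24.5: wL³/(24EI) = 1182/EI
  at D: point load 143.5 at a = 2.1: Pab(L + b)/(6LEI) = 759.4/EI
  at E: point load 143.5 at a = 2.1: Pab(L + a)/(6LEI) = 506.3/EI
  θ_D0 = 1941/EI,  θ_E0 = 1688/EI
Flexibility coefficients: a unit moment at one end gives L/(3EI) there and L/(6EI) at the far end, so f₁₁ = f₂₂ = 3.5/EI and f₁₂ = f₂₁ = 1.75/EI.
Compatibility — zero rotation at each built-in end:
  3.5 M_D + 1.75 M_E = 1941
  1.75 M_D + 3.5 M_E = 1688
Solving the pair gives M_D = 418 kN·m and M_E = 273.3 kN·m (hogging).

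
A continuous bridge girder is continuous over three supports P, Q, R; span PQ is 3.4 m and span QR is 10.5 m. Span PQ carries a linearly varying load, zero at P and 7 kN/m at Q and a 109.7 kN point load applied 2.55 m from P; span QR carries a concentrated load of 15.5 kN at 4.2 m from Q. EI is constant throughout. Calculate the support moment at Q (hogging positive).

M_Q = 39.89 kN·m

Take M_Q as the redundant. Released structure: two simple spans PQ and QR with a hinge at Q.
End slopes at the hinge Q, treating each span as simply supported:
  span PQ: triangular load, peak 7: w₀L³/(45EI) = 6.114/EI
  span PQ: point load 109.7 at a = 2.55: Pab(L + a)/(6LEI) = 69.35/EI
  span QR: point load 15.5 at a = 4.2: Pab(L + b)/(6LEI) = 109.4/EI
  relative rotation θ_0 = (75.46 + 109.4)/EI = 184.8/EI
A unit hogging moment at Q produces rotation L₁/(3EI) + L₂/(3EI) = 4.633/EI.
Slope continuity at Q: θ_0 = M_Q·4.633/EI, so M_Q = 184.8/4.633 = 39.89 kN·m (hogging).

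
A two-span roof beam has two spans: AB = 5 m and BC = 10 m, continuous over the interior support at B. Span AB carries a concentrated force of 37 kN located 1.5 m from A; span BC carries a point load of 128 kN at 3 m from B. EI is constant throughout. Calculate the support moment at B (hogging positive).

Insert a hinge at B; M_B is the redundant, and each span becomes simply supported.
Rotations at B on the released spans (each span's end-slope, ×1/EI):
  span AB: point load 37 at a = 1.5: Pab(L + a)/(6LEI) = 42.09/EI
  span BC: point load 128 at a = 3: Pab(L + b)/(6LEI) = 761.6/EI
  relative rotation θ_0 = (42.09 + 761.6)/EI = 803.7/EI
A unit hogging moment at B produces rotation L₁/(3EI) + L₂/(3EI) = 5/EI.
Compatibility: M_B·(L₁+L₂)/(3EI) = θ_0, giving M_B = 160.7 kN·m (hogging).

M_B = 160.7 kN·m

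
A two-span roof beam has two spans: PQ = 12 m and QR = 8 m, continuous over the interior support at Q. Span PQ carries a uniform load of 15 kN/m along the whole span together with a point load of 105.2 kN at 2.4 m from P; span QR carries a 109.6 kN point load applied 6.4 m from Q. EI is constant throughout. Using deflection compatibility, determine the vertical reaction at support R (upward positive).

Insert a hinge at Q; M_Q is the redundant, and each span becomes simply supported.
Rotations at Q on the released spans (each span's end-slope, ×1/EI):
  span PQ: UDL 15: wL³/(24EI) = 1080/EI
  span PQ: point load 105.2 at a = 2.4: Pab(L + a)/(6LEI) = 484.8/EI
  span QR: point load 109.6 at a = 6.4: Pab(L + b)/(6LEI) = 224.5/EI
  relative rotation θ_0 = (1565 + 224.5)/EI = 1789/EI
A unit hogging moment at Q produces rotation L₁/(3EI) + L₂/(3EI) = 6.667/EI.
Compatibility: M_Q·(L₁+L₂)/(3EI) = θ_0, giving M_Q = 268.4 kN·m (hogging).
Span QR, ΣM about R: R_Q^{QR}·8 = 175.4 + 268.4, so R_Q^{QR} = 55.47 kN and R_R = 109.6 − 55.47 = 54.13 kN.

R_R = 54.13 kN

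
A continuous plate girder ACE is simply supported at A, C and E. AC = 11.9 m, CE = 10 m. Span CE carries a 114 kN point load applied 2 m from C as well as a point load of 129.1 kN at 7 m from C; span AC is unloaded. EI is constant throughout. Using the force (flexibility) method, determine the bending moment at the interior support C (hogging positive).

M_C = 155.4 kN·m

Take M_C as the redundant. Released structure: two simple spans AC and CE with a hinge at C.
End slopes at the hinge C, treating each span as simply supported:
  span CE: point load 114 at a = 2: Pab(L + b)/(6LEI) = 547.2/EI
  span CE: point load 129.1 at a = 7: Pab(L + b)/(6LEI) = 587.4/EI
  relative rotation θ_0 = (0 + 1135)/EI = 1135/EI
A unit hogging moment at C produces rotation L₁/(3EI) + L₂/(3EI) = 7.3/EI.
Compatibility: M_C·(L₁+L₂)/(3EI) = θ_0, giving M_C = 155.4 kN·m (hogging).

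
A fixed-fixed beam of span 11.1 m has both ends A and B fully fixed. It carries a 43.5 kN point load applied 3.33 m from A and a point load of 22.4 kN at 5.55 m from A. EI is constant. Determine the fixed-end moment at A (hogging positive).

M_A = 102.1 kN·m

Take the two fixed-end moments M_A, M_B as redundants; the released structure is the simple span AB.
End rotations of the released simple span under the applied load (×1/EI):
  at A: point load 43.5 at a = 3.33: Pab(L + b)/(6LEI) = 318.9/EI
  at B: point load 43.5 at a = 3.33: Pab(L + a)/(6LEI) = 243.9/EI
  at A: point load 22.4 at a = 5.55: Pab(L + b)/(6LEI) = 172.5/EI
  at B: point load 22.4 at a = 5.55: Pab(L + a)/(6LEI) = 172.5/EI
  θ_A0 = 491.4/EI,  θ_B0 = 416.4/EI
Flexibility coefficients: a unit moment at one end gives L/(3EI) there and L/(6EI) at the far end, so f₁₁ = f₂₂ = 3.7/EI and f₁₂ = f₂₁ = 1.85/EI.
Compatibility — zero rotation at each built-in end:
  3.7 M_A + 1.85 M_B = 491.4
  1.85 M_A + 3.7 M_B = 416.4
Solving the pair gives M_A = 102.1 kN·m and M_B = 61.5 kN·m (hogging).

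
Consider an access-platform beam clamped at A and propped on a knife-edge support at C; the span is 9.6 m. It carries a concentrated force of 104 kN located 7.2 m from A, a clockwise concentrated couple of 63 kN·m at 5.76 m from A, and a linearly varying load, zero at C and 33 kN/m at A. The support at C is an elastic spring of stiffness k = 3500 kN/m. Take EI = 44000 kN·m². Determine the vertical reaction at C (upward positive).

Take the reaction at C as the redundant and release it; the primary structure is a cantilever fixed at A.
Primary-structure tip deflection at C by superposition:
  point load 104 at a = 7.2: Pa²(3L − a)/(6EI) = 19409/EI
  clockwise couple 63 at a = 5.76: M₀a(2L − a)/(2EI) = 2439/EI
  triangular load, peak 33 at the fixed end: w₀L⁴/(30EI) = 9343/EI
  δ_0 = 31190/EI
Tip deflection under a unit load at C: L³/(3EI) = 294.9/EI.
With EI = 44000 kN·m²: δ_0 = 0.70887 m and δ_{CC} = 0.006703 m/kN.
Compatibility — the spring shortens by R_C/k under the reaction it provides: δ_0 − R_C·δ_{CC} = R_C/k. With 1/k = 0.000286 m/kN, R_C = δ_0 / (δ_{CC} + 1/k) = 0.70887 / (0.006703 + 0.000286) = 101.4 kN.

R_C = 101.4 kN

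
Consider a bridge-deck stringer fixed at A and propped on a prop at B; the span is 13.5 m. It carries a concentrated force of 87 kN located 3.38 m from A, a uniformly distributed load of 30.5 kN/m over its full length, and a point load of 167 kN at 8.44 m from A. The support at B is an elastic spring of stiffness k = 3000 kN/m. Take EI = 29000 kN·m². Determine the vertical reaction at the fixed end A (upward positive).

R_A = 429.1 kN

Remove the prop at B; the released (primary) structure is a cantilever built in at A.
Deflection at B on the released cantilever, summing each load's contribution:
  point load 87 at a = 3.38: Pa²(3L − a)/(6EI) = 6149/EI
  UDL 30.5: wL⁴/(8EI) = 126632/EI
  point load 167 at a = 8.44: Pa²(3L − a)/(6EI) = 63564/EI
  δ_0 = 196346/EI
Flexibility coefficient — unit upward force at B: δ_{BB} = L³/(3EI) = 820.1/EI.
With EI = 29000 kN·m²: δ_0 = 6.7705 m and δ_{BB} = 0.02828 m/kN.
Compatibility — the spring shortens by R_B/k under the reaction it provides: δ_0 − R_B·δ_{BB} = R_B/k. With 1/k = 0.000333 m/kN, R_B = δ_0 / (δ_{BB} + 1/k) = 6.7705 / (0.02828 + 0.000333) = 236.6 kN.
Vertical equilibrium: R_A = ΣP − R_B = 665.8 − 236.6 = 429.1 kN.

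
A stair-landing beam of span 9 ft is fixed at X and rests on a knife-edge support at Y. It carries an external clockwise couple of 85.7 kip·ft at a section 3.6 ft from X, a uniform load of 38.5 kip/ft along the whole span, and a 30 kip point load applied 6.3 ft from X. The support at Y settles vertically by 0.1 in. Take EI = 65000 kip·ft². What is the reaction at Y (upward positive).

Remove the prop at Y; the released (primary) structure is a cantilever built in at X.
Downward deflection at the released point Y due to the loads:
  clockwise couple 85.7 at a = 3.6: M₀a(2L − a)/(2EI) = 2221/EI
  UDL 38.5: wL⁴/(8EI) = 31575/EI
  point load 30 at a = 6.3: Pa²(3L − a)/(6EI) = 4108/EI
  δ_0 = 37904/EI
Flexibility coefficient — unit upward force at Y: δ_{YY} = L³/(3EI) = 243/EI.
With EI = 65000 kip·ft²: δ_0 = 0.58314 ft and δ_{YY} = 0.003738 ft/kip.
Compatibility — the beam at Y must follow the support down by 0.008333 ft: δ_0 − R_Y·δ_{YY} = 0.008333, so R_Y = (0.58314 − 0.008333)/0.003738 = 153.8 kip.

R_Y = 153.8 kip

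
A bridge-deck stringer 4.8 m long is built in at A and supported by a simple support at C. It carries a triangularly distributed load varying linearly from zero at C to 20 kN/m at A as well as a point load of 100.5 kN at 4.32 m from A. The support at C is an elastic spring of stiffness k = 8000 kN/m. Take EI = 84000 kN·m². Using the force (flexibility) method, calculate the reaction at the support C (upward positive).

R_C = 74 kN

Release the roller at C. Primary structure: cantilever fixed at A.
Primary-structure tip deflection at C by superposition:
  triangular load, peak 20 at the fixed end: w₀L⁴/(30EI) = 353.9/EI
  point load 100.5 at a = 4.32: Pa²(3L − a)/(6EI) = 3151/EI
  δ_0 = 3505/EI
Tip deflection under a unit load at C: L³/(3EI) = 36.86/EI.
With EI = 84000 kN·m²: δ_0 = 0.041724 m and δ_{CC} = 0.000439 m/kN.
Compatibility — the spring shortens by R_C/k under the reaction it provides: δ_0 − R_C·δ_{CC} = R_C/k. With 1/k = 0.000125 m/kN, R_C = δ_0 / (δ_{CC} + 1/k) = 0.041724 / (0.000439 + 0.000125) = 74 kN.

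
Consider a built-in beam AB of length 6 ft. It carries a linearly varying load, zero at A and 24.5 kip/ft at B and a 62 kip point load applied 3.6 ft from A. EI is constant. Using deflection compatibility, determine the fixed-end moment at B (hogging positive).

M_B = 97.67 kip·ft

Release both end moments; the primary structure is a simply-supported span AB with redundants M_A and M_B.
Simple-span end rotations at A and B under the given loads:
  at A: triangular load, peak 24.5: 7w₀L³/(360EI) = 102.9/EI
  at B: triangular load, peak 24.5: w₀L³/(45EI) = 117.6/EI
  at A: point load 62 at a = 3.6: Pab(L + b)/(6LEI) = 125/EI
  at B: point load 62 at a = 3.6: Pab(L + a)/(6LEI) = 142.8/EI
  θ_A0 = 227.9/EI,  θ_B0 = 260.4/EI
Flexibility coefficients: a unit moment at one end gives L/(3EI) there and L/(6EI) at the far end, so f₁₁ = f₂₂ = 2/EI and f₁₂ = f₂₁ = 1/EI.
Compatibility — zero rotation at each built-in end:
  2 M_A + 1 M_B = 227.9
  1 M_A + 2 M_B = 260.4
Solving the pair gives M_A = 65.11 kip·ft and M_B = 97.67 kip·ft (hogging).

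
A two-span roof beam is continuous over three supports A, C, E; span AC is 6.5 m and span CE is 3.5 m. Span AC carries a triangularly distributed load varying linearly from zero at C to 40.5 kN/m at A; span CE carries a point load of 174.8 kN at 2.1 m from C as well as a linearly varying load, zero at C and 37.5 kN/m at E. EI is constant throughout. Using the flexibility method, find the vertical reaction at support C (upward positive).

Insert a hinge at C; M_C is the redundant, and each span becomes simply supported.
End slopes at the hinge C, treating each span as simply supported:
  span AC: triangular load, peak 40.5: 7w₀L³/(360EI) = 216.3/EI
  span CE: point load 174.8 at a = 2.1: Pab(L + b)/(6LEI) = 119.9/EI
  span CE: triangular load, peak 37.5: 7w₀L³/(360EI) = 31.26/EI
  relative rotation θ_0 = (216.3 + 151.2)/EI = 367.4/EI
A unit hogging moment at C produces rotation L₁/(3EI) + L₂/(3EI) = 3.333/EI.
Compatibility: M_C·(L₁+L₂)/(3EI) = θ_0, giving M_C = 110.2 kN·m (hogging).
Span AC, ΣM about A with M_C applied at C: R_C^{AC}·6.5 = 285.2 + 110.2, so R_C^{AC} = 60.83 kN and R_A = 131.6 − 60.83 = 70.79 kN.
Span CE, ΣM about E: R_C^{CE}·3.5 = 321.3 + 110.2, so R_C^{CE} = 123.3 kN and R_E = 240.4 − 123.3 = 117.1 kN.
R_C = 60.83 + 123.3 = 184.1 kN.

R_C = 184.1 kN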